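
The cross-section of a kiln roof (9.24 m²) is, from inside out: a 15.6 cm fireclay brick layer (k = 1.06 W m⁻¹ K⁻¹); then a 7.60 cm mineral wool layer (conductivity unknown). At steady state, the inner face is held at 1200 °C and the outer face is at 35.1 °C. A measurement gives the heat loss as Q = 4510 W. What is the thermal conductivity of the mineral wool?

ΣR = ΔT/Q = |1200 − 35.1|/4510 = 0.2583 K/W
Known resistances:
  R_fireclay brick = L/(kA) = 0.156/(1.06·9.24) = 0.01593 K/W
R_mineral wool = ΣR − ΣR_known = 0.2583 − 0.01593 = 0.2424 K/W
L/(kA) = 0.2424 ⇒ k = 0.0760/(0.2424·9.24) = 0.0339 W/m·K

k = 0.0339 W/m·K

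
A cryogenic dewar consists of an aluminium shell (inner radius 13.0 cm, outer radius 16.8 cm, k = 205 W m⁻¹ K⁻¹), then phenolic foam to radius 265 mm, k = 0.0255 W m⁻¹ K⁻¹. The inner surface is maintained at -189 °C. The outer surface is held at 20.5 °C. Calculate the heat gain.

Q = 30.8 W

Series thermal resistances, inner to outer:
  R_aluminium = (1/0.130 − 1/0.168)/(4πk) = 1.740/(4π·205) = 6.754×10^-4 K/W
  R_phenolic foam = (1/0.168 − 1/0.265)/(4πk) = 2.179/(4π·0.0255) = 6.799 K/W
ΣR = 6.754×10^-4 + 6.799 = 6.800 K/W
Q = ΔT/ΣR = (-189 °C − 20.5 °C)/6.800 = -30.8 W
(Negative Q ⇒ heat flows inward; heat gain = 30.8 W.)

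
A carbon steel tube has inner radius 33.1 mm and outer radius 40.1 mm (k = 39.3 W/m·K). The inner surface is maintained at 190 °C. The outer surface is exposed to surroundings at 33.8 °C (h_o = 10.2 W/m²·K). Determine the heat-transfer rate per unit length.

Q' = 401 W/m

Series thermal resistances, inner to outer:
  R'_carbon steel = ln(0.0401/0.0331)/(2πk) = 0.1918/(2π·39.3) = 7.769×10^-4 m·K/W
  R'_conv,out = 1/(2πr h) = 1/(2π·0.0401·10.2) = 0.3891 m·K/W
ΣR = 7.769×10^-4 + 0.3891 = 0.3899 m·K/W
Q' = ΔT/ΣR = (190 °C − 33.8 °C)/0.3899 = 401 W/m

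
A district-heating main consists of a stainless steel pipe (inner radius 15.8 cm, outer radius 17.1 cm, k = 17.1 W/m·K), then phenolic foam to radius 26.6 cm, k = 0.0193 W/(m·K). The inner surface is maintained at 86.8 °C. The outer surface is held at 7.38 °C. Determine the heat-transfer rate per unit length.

Series thermal resistances, inner to outer:
  R'_stainless steel = ln(0.171/0.158)/(2πk) = 0.07907/(2π·17.1) = 7.359×10^-4 m·K/W
  R'_phenolic foam = ln(0.266/0.171)/(2πk) = 0.4418/(2π·0.0193) = 3.644 m·K/W
ΣR = 7.359×10^-4 + 3.644 = 3.645 m·K/W
Q' = ΔT/ΣR = (86.8 °C − 7.38 °C)/3.645 = 21.8 W/m

Q' = 21.8 W/m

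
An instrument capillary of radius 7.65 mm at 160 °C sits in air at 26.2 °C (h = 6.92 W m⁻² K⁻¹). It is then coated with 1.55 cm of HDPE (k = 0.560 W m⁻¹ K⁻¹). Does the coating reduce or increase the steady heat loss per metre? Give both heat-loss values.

Critical radius for a cylinder: r_cr = k/h = 0.0809 m = 8.09 cm.
Outer radius after coating: r₂ = 0.00765 + 0.0155 = 0.02315 m.
Since r₁ < r_cr and r₂ ≤ r_cr, the coating moves toward the maximum at r_cr — heat loss rises.
Bare: R = 1/(2πr₁h) = 3.006 m·K/W; Q = 133.8/3.006 = 44.5 W/m.
Coated: R = R_cond + R_conv = 1.308 m·K/W; Q = 133.8/1.308 = 102 W/m.

increases: 44.5 → 102 W/m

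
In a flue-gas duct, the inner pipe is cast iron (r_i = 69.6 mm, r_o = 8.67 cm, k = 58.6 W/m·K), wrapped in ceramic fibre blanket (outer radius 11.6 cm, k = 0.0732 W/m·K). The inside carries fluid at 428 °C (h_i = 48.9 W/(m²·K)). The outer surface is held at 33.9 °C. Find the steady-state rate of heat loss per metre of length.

Resistance network (inner→outer):
  R'_conv,in = 1/(2πr h) = 1/(2π·0.0696·48.9) = 0.04676 m·K/W
  R'_cast iron = ln(0.0867/0.0696)/(2πk) = 0.2197/(2π·58.6) = 5.967×10^-4 m·K/W
  R'_ceramic fibre blanket = ln(0.116/0.0867)/(2πk) = 0.2911/(2π·0.0732) = 0.6330 m·K/W
ΣR = 0.04676 + 5.967×10^-4 + 0.6330 = 0.6804 m·K/W
Q' = ΔT/ΣR = (428 °C − 33.9 °C)/0.6804 = 579 W/m

Q' = 579 W/m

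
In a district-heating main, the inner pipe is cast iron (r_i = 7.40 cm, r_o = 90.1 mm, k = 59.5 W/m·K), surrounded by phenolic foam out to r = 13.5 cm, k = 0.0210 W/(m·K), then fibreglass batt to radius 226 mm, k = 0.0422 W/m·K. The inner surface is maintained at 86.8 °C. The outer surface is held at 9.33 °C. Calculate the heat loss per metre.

Series thermal resistances, inner to outer:
  R'_cast iron = ln(0.0901/0.0740)/(2πk) = 0.1969/(2π·59.5) = 5.266×10^-4 m·K/W
  R'_phenolic foam = ln(0.135/0.0901)/(2πk) = 0.4044/(2π·0.0210) = 3.065 m·K/W
  R'_fibreglass batt = ln(0.226/0.135)/(2πk) = 0.5153/(2π·0.0422) = 1.943 m·K/W
ΣR = 5.266×10^-4 + 3.065 + 1.943 = 5.009 m·K/W
Q' = ΔT/ΣR = (86.8 °C − 9.33 °C)/5.009 = 15.5 W/m

Q' = 15.5 W/m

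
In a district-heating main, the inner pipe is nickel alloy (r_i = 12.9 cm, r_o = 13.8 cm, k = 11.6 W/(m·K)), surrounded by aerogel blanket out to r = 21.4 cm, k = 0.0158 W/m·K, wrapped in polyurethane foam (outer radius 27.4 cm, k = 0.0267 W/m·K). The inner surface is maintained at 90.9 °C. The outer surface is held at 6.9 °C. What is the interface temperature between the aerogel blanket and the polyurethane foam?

T = 27.9 °C

Series thermal resistances, inner to outer:
  R'_nickel alloy = ln(0.138/0.129)/(2πk) = 0.06744/(2π·11.6) = 9.253×10^-4 m·K/W
  R'_aerogel blanket = ln(0.214/0.138)/(2πk) = 0.4387/(2π·0.0158) = 4.419 m·K/W
  R'_polyurethane foam = ln(0.274/0.214)/(2πk) = 0.2472/(2π·0.0267) = 1.473 m·K/W
ΣR = 9.253×10^-4 + 4.419 + 1.473 = 5.893 m·K/W
Q' = ΔT/ΣR = (90.9 °C − 6.9 °C)/5.893 = 14.25 W/m
From the inner boundary to the aerogel blanket/polyurethane foam interface, ΣR_partial = 4.420 m·K/W.
T_interface = T_in − Q'·ΣR_partial = 90.9 °C − (14.25)(4.420) = 27.9 °C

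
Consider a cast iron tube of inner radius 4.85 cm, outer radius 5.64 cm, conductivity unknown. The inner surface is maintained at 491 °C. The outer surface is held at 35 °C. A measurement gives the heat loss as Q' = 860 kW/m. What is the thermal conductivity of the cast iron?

k = 45.3 W/m·K

ΣR = ΔT/Q' = |491 − 35|/8.60×10^5 = 5.302×10^-4 m·K/W
ln(r₂/r₁)/(2πk) = 5.302×10^-4 ⇒ k = 0.1509/(2π·5.302×10^-4) = 45.3 W/m·K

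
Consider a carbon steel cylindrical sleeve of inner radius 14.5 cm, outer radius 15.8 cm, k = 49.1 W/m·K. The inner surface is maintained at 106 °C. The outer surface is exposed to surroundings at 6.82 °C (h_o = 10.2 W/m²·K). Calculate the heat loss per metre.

Q' = 1000 W/m

Treat each layer as a resistance in series:
  R'_carbon steel = ln(0.158/0.145)/(2πk) = 0.08586/(2π·49.1) = 2.783×10^-4 m·K/W
  R'_conv,out = 1/(2πr h) = 1/(2π·0.158·10.2) = 0.09876 m·K/W
ΣR = 2.783×10^-4 + 0.09876 = 0.09904 m·K/W
Q' = ΔT/ΣR = (106 °C − 6.82 °C)/0.09904 = 1000 W/m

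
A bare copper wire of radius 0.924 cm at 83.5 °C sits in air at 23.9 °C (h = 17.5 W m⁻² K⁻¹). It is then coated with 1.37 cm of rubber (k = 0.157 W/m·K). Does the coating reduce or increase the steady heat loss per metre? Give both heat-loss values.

reduces: 60.6 → 45.2 W/m

Critical radius for a cylinder: r_cr = k/h = 0.00897 m = 0.897 cm.
Outer radius after coating: r₂ = 0.00924 + 0.0137 = 0.02294 m.
Since r₁ ≥ r_cr, any added insulation reduces the heat loss.
Bare: R = 1/(2πr₁h) = 0.9843 m·K/W; Q = 59.6/0.9843 = 60.6 W/m.
Coated: R = R_cond + R_conv = 1.318 m·K/W; Q = 59.6/1.318 = 45.2 W/m.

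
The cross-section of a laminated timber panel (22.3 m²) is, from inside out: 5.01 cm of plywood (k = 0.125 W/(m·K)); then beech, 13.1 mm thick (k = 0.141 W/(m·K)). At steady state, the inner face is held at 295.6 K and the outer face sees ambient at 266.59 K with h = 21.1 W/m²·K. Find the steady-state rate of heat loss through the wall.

Resistance network (inner→outer):
  R_plywood = L/(kA) = 0.0501/(0.125·22.3) = 0.01797 K/W
  R_beech = L/(kA) = 0.0131/(0.141·22.3) = 0.004166 K/W
  R_conv,out = 1/(hA) = 1/(21.1·22.3) = 0.002125 K/W
ΣR = 0.01797 + 0.004166 + 0.002125 = 0.02426 K/W
Q = ΔT/ΣR = (295.6 K − 266.59 K)/0.02426 = 1200 W

Q = 1200 W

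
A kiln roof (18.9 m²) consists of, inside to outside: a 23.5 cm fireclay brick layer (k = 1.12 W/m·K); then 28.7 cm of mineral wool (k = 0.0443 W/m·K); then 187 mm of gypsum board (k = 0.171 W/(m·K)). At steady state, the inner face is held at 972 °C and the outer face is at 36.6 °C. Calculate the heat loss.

Q = 2.27 kW

Treat each layer as a resistance in series:
  R_fireclay brick = L/(kA) = 0.235/(1.12·18.9) = 0.01110 K/W
  R_mineral wool = L/(kA) = 0.287/(0.0443·18.9) = 0.3428 K/W
  R_gypsum board = L/(kA) = 0.187/(0.171·18.9) = 0.05786 K/W
ΣR = 0.01110 + 0.3428 + 0.05786 = 0.4118 K/W
Q = ΔT/ΣR = (972 °C − 36.6 °C)/0.4118 = 2270 W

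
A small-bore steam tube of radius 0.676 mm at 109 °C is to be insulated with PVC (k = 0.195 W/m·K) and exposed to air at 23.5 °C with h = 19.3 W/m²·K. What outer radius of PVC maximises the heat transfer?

For a cylinder, r_cr = k_ins/h = 0.195/19.3 = 0.0101 m = 1.01 cm

r_cr = 1.01 cm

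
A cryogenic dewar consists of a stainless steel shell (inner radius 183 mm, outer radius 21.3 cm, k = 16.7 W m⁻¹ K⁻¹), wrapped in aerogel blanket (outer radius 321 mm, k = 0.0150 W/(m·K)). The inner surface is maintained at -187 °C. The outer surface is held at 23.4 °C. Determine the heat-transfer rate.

Resistance network (inner→outer):
  R_stainless steel = (1/0.183 − 1/0.213)/(4πk) = 0.7696/(4π·16.7) = 0.003667 K/W
  R_aerogel blanket = (1/0.213 − 1/0.321)/(4πk) = 1.580/(4π·0.0150) = 8.380 K/W
ΣR = 0.003667 + 8.380 = 8.384 K/W
Q = ΔT/ΣR = (-187 °C − 23.4 °C)/8.384 = -25.1 W
(Negative Q ⇒ heat flows inward; heat gain = 25.1 W.)

Q = 25.1 W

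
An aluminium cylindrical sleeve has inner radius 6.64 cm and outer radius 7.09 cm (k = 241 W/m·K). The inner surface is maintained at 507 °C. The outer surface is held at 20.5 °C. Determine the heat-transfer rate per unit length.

Q' = 2πk·ΔT/ln(r₂/r₁) = 2π × 241 × 486.5 / ln(0.0709/0.0664) = 1.12×10^7 W/m

Q' = 11200 kW/m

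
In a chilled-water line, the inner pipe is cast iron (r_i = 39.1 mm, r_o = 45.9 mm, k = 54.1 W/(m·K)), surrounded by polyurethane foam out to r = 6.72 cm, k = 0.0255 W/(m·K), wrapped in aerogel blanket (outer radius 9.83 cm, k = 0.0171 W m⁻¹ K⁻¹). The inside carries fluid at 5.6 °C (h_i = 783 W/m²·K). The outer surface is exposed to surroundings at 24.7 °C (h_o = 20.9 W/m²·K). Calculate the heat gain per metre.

Resistance network (inner→outer):
  R'_conv,in = 1/(2πr h) = 1/(2π·0.0391·783) = 0.005199 m·K/W
  R'_cast iron = ln(0.0459/0.0391)/(2πk) = 0.1603/(2π·54.1) = 4.717×10^-4 m·K/W
  R'_polyurethane foam = ln(0.0672/0.0459)/(2πk) = 0.3812/(2π·0.0255) = 2.379 m·K/W
  R'_aerogel blanket = ln(0.0983/0.0672)/(2πk) = 0.3804/(2π·0.0171) = 3.540 m·K/W
  R'_conv,out = 1/(2πr h) = 1/(2π·0.0983·20.9) = 0.07747 m·K/W
ΣR = 0.005199 + 4.717×10^-4 + 2.379 + 3.540 + 0.07747 = 6.002 m·K/W
Q' = ΔT/ΣR = (5.6 °C − 24.7 °C)/6.002 = -3.18 W/m
(Negative Q' ⇒ heat flows inward; heat gain = 3.18 W/m.)

Q' = 3.18 W/m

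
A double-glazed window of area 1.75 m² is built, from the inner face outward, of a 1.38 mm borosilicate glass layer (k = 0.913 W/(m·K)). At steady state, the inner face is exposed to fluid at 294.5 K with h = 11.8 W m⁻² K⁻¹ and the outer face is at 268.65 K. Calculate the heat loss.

Series thermal resistances, inner to outer:
  R_conv,in = 1/(hA) = 1/(11.8·1.75) = 0.04843 K/W
  R_borosilicate glass = L/(kA) = 0.00138/(0.913·1.75) = 8.637×10^-4 K/W
ΣR = 0.04843 + 8.637×10^-4 = 0.04929 K/W
Q = ΔT/ΣR = (294.5 K − 268.65 K)/0.04929 = 524 W

Q = 524 W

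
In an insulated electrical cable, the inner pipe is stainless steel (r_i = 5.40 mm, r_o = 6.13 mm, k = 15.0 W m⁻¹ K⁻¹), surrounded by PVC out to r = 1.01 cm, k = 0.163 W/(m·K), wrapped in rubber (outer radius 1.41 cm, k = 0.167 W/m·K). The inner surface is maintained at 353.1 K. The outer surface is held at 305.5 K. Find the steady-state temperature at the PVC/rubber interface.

Series thermal resistances, inner to outer:
  R'_stainless steel = ln(0.00613/0.00540)/(2πk) = 0.1268/(2π·15.0) = 0.001345 m·K/W
  R'_PVC = ln(0.0101/0.00613)/(2πk) = 0.4993/(2π·0.163) = 0.4876 m·K/W
  R'_rubber = ln(0.0141/0.0101)/(2πk) = 0.3336/(2π·0.167) = 0.3180 m·K/W
ΣR = 0.001345 + 0.4876 + 0.3180 = 0.8069 m·K/W
Q' = ΔT/ΣR = (353.1 K − 305.5 K)/0.8069 = 58.99 W/m
From the inner boundary to the PVC/rubber interface, ΣR_partial = 0.4889 m·K/W.
T_interface = T_in − Q'·ΣR_partial = 353.1 K − (58.99)(0.4889) = 324.3 K

T = 324.3 K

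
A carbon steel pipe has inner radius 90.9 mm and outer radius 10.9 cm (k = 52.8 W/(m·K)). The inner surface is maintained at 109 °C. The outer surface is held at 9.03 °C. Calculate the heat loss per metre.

Q' = 2πk·ΔT/ln(r₂/r₁) = 2π × 52.8 × 99.97 / ln(0.109/0.0909) = 1.83×10^5 W/m

Q' = 1.83×10^5 W/m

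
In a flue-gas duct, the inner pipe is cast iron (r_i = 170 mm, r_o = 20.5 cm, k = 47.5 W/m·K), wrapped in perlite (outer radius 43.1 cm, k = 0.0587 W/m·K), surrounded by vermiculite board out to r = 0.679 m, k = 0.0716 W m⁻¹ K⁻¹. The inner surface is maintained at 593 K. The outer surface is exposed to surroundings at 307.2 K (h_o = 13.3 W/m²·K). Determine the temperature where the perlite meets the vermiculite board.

T = 404 K

Series thermal resistances, inner to outer:
  R'_cast iron = ln(0.205/0.170)/(2πk) = 0.1872/(2π·47.5) = 6.273×10^-4 m·K/W
  R'_perlite = ln(0.431/0.205)/(2πk) = 0.7431/(2π·0.0587) = 2.015 m·K/W
  R'_vermiculite board = ln(0.679/0.431)/(2πk) = 0.4545/(2π·0.0716) = 1.010 m·K/W
  R'_conv,out = 1/(2πr h) = 1/(2π·0.679·13.3) = 0.01762 m·K/W
ΣR = 6.273×10^-4 + 2.015 + 1.010 + 0.01762 = 3.043 m·K/W
Q' = ΔT/ΣR = (593 K − 307.2 K)/3.043 = 93.92 W/m
From the inner boundary to the perlite/vermiculite board interface, ΣR_partial = 2.016 m·K/W.
T_interface = T_in − Q'·ΣR_partial = 593 K − (93.92)(2.016) = 404 K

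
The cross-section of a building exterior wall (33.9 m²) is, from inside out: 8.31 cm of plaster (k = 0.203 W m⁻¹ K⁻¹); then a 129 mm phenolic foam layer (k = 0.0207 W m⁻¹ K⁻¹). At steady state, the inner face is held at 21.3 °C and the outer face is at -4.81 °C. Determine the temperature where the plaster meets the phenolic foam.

Series thermal resistances, inner to outer:
  R_plaster = L/(kA) = 0.0831/(0.203·33.9) = 0.01208 K/W
  R_phenolic foam = L/(kA) = 0.129/(0.0207·33.9) = 0.1838 K/W
ΣR = 0.01208 + 0.1838 = 0.1959 K/W
Q = ΔT/ΣR = (21.3 °C − -4.81 °C)/0.1959 = 133.3 W
From the inner boundary to the plaster/phenolic foam interface, ΣR_partial = 0.01208 K/W.
T_interface = T_in − Q·ΣR_partial = 21.3 °C − (133.3)(0.01208) = 19.7 °C

T = 19.7 °C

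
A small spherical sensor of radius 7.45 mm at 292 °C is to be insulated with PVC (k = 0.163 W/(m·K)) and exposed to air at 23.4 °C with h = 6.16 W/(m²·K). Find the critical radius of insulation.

r_cr = 5.29 cm

For a sphere, r_cr = 2k_ins/h = 2·0.163/6.16 = 0.0529 m = 5.29 cm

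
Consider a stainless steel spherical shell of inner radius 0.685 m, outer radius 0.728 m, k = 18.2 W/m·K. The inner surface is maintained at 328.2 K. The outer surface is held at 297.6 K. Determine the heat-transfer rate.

Q = 81.2 kW

Q = 4πk·ΔT/(1/r₁ − 1/r₂) = 4π × 18.2 × 30.6 / (1/0.685 − 1/0.728) = 81200 W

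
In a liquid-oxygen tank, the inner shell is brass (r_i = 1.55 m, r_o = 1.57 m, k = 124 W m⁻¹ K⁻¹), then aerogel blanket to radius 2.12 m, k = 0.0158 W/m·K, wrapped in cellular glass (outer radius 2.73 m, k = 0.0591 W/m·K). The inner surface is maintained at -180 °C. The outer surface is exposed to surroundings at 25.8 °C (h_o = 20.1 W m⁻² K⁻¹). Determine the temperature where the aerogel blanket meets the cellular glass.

T = -4.3 °C

Series thermal resistances, inner to outer:
  R_brass = (1/1.55 − 1/1.57)/(4πk) = 0.008219/(4π·124) = 5.274×10^-6 K/W
  R_aerogel blanket = (1/1.57 − 1/2.12)/(4πk) = 0.1652/(4π·0.0158) = 0.8323 K/W
  R_cellular glass = (1/2.12 − 1/2.73)/(4πk) = 0.1054/(4π·0.0591) = 0.1419 K/W
  R_conv,out = 1/(4πr²h) = 1/(4π·2.73²·20.1) = 5.312×10^-4 K/W
ΣR = 5.274×10^-6 + 0.8323 + 0.1419 + 5.312×10^-4 = 0.9747 K/W
Q = ΔT/ΣR = (-180 °C − 25.8 °C)/0.9747 = -211.1 W
From the inner boundary to the aerogel blanket/cellular glass interface, ΣR_partial = 0.8323 K/W.
T_interface = T_in − Q·ΣR_partial = -180 °C − (-211.1)(0.8323) = -4.3 °C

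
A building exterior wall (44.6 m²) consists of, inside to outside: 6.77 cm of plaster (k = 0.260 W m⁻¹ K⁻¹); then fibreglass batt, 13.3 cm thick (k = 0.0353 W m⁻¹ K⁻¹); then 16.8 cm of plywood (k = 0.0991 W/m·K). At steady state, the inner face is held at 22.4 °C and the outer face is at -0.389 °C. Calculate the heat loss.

Q = 178 W

Series thermal resistances, inner to outer:
  R_plaster = L/(kA) = 0.0677/(0.260·44.6) = 0.005838 K/W
  R_fibreglass batt = L/(kA) = 0.133/(0.0353·44.6) = 0.08448 K/W
  R_plywood = L/(kA) = 0.168/(0.0991·44.6) = 0.03801 K/W
ΣR = 0.005838 + 0.08448 + 0.03801 = 0.1283 K/W
Q = ΔT/ΣR = (22.4 °C − -0.389 °C)/0.1283 = 178 W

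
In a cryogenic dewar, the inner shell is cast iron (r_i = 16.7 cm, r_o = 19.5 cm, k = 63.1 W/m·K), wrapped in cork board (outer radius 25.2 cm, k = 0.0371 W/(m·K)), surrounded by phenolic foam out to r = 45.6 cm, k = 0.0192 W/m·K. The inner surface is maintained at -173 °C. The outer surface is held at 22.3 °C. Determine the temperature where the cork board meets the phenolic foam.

T = -124 °C

Series thermal resistances, inner to outer:
  R_cast iron = (1/0.167 − 1/0.195)/(4πk) = 0.8598/(4π·63.1) = 0.001084 K/W
  R_cork board = (1/0.195 − 1/0.252)/(4πk) = 1.160/(4π·0.0371) = 2.488 K/W
  R_phenolic foam = (1/0.252 − 1/0.456)/(4πk) = 1.775/(4π·0.0192) = 7.358 K/W
ΣR = 0.001084 + 2.488 + 7.358 = 9.847 K/W
Q = ΔT/ΣR = (-173 °C − 22.3 °C)/9.847 = -19.83 W
From the inner boundary to the cork board/phenolic foam interface, ΣR_partial = 2.489 K/W.
T_interface = T_in − Q·ΣR_partial = -173 °C − (-19.83)(2.489) = -124 °C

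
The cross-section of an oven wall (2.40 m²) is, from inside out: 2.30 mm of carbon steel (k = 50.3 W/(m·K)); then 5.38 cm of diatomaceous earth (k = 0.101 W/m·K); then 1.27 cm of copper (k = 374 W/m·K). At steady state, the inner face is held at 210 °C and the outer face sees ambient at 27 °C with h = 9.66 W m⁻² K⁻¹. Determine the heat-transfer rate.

Series thermal resistances, inner to outer:
  R_carbon steel = L/(kA) = 0.00230/(50.3·2.40) = 1.905×10^-5 K/W
  R_diatomaceous earth = L/(kA) = 0.0538/(0.101·2.40) = 0.2219 K/W
  R_copper = L/(kA) = 0.0127/(374·2.40) = 1.415×10^-5 K/W
  R_conv,out = 1/(hA) = 1/(9.66·2.40) = 0.04313 K/W
ΣR = 1.905×10^-5 + 0.2219 + 1.415×10^-5 + 0.04313 = 0.2651 K/W
Q = ΔT/ΣR = (210 °C − 27 °C)/0.2651 = 690 W

Q = 690 W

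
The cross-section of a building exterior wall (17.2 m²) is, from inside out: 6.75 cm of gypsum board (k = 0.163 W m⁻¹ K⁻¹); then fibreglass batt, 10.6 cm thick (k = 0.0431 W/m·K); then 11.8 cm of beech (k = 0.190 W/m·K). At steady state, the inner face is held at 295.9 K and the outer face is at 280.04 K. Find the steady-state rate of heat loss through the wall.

Resistance network (inner→outer):
  R_gypsum board = L/(kA) = 0.0675/(0.163·17.2) = 0.02408 K/W
  R_fibreglass batt = L/(kA) = 0.106/(0.0431·17.2) = 0.1430 K/W
  R_beech = L/(kA) = 0.118/(0.190·17.2) = 0.03611 K/W
ΣR = 0.02408 + 0.1430 + 0.03611 = 0.2032 K/W
Q = ΔT/ΣR = (295.9 K − 280.04 K)/0.2032 = 78.1 W

Q = 78.1 W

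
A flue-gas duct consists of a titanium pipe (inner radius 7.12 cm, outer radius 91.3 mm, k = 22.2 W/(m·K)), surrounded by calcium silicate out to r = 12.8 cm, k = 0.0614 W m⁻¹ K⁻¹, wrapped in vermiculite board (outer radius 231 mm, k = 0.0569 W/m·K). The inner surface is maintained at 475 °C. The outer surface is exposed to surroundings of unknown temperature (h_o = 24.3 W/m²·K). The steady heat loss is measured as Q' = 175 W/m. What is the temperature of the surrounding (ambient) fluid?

Sum the resistances:
  R'_titanium = ln(0.0913/0.0712)/(2πk) = 0.2487/(2π·22.2) = 0.001783 m·K/W
  R'_calcium silicate = ln(0.128/0.0913)/(2πk) = 0.3379/(2π·0.0614) = 0.8758 m·K/W
  R'_vermiculite board = ln(0.231/0.128)/(2πk) = 0.5904/(2π·0.0569) = 1.651 m·K/W
  R'_conv,out = 1/(2πr h) = 1/(2π·0.231·24.3) = 0.02835 m·K/W
ΣR = 2.557 m·K/W
ΔT = Q'·ΣR = 175 × 2.557 = 447.5 K
Heat flows outward, so T_out = T_in − ΔT = 475 − 447.5 = 27.5 °C

T_out = 27.5 °C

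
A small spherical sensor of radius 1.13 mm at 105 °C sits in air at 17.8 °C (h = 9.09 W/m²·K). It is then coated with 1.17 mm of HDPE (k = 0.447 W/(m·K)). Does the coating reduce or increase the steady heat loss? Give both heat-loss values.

increases: 0.0127 → 0.0503 W

Critical radius for a sphere: r_cr = 2k/h = 0.0983 m = 9.83 cm.
Outer radius after coating: r₂ = 0.00113 + 0.00117 = 0.00230 m.
Since r₁ < r_cr and r₂ ≤ r_cr, the coating moves toward the maximum at r_cr — heat loss rises.
Bare: R = 1/(4πr₁²h) = 6856 K/W; Q = 87.2/6856 = 0.0127 W.
Coated: R = R_cond + R_conv = 1735 K/W; Q = 87.2/1735 = 0.0503 W.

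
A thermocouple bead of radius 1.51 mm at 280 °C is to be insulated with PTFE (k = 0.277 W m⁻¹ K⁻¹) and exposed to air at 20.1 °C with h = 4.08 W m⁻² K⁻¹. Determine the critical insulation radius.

For a sphere, r_cr = 2k_ins/h = 2·0.277/4.08 = 0.136 m = 13.6 cm

r_cr = 13.6 cm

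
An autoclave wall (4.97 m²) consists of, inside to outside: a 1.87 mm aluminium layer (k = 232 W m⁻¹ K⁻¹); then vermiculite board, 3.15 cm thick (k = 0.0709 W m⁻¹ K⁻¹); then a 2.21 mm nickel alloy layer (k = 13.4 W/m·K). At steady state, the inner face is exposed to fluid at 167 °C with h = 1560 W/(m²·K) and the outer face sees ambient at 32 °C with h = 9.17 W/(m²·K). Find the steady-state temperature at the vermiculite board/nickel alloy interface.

Series thermal resistances, inner to outer:
  R_conv,in = 1/(hA) = 1/(1560·4.97) = 1.290×10^-4 K/W
  R_aluminium = L/(kA) = 0.00187/(232·4.97) = 1.622×10^-6 K/W
  R_vermiculite board = L/(kA) = 0.0315/(0.0709·4.97) = 0.08939 K/W
  R_nickel alloy = L/(kA) = 0.00221/(13.4·4.97) = 3.318×10^-5 K/W
  R_conv,out = 1/(hA) = 1/(9.17·4.97) = 0.02194 K/W
ΣR = 1.290×10^-4 + 1.622×10^-6 + 0.08939 + 3.318×10^-5 + 0.02194 = 0.1115 K/W
Q = ΔT/ΣR = (167 °C − 32 °C)/0.1115 = 1211 W
From the inner boundary to the vermiculite board/nickel alloy interface, ΣR_partial = 0.08952 K/W.
T_interface = T_in − Q·ΣR_partial = 167 °C − (1211)(0.08952) = 58.6 °C

T = 58.6 °C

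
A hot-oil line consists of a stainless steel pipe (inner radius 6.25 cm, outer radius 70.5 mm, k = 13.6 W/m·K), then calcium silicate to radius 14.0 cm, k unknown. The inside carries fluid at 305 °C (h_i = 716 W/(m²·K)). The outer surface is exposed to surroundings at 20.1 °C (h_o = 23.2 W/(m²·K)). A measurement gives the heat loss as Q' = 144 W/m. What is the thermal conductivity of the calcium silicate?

k = 0.0567 W/m·K

ΣR = ΔT/Q' = |305 − 20.1|/144 = 1.978 m·K/W
Known resistances:
  R'_conv,in = 1/(2πr h) = 1/(2π·0.0625·716) = 0.003557 m·K/W
  R'_stainless steel = ln(0.0705/0.0625)/(2πk) = 0.1204/(2π·13.6) = 0.001410 m·K/W
  R'_conv,out = 1/(2πr h) = 1/(2π·0.140·23.2) = 0.04900 m·K/W
R_calcium silicate = ΣR − ΣR_known = 1.978 − 0.05397 = 1.924 m·K/W
ln(r₂/r₁)/(2πk) = 1.924 ⇒ k = 0.6860/(2π·1.924) = 0.0567 W/m·K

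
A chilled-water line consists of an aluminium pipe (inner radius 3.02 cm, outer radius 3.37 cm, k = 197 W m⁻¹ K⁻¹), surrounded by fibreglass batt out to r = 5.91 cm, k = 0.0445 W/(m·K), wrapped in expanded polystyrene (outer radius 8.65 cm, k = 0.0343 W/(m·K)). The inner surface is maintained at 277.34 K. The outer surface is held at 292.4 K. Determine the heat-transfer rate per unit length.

Treat each layer as a resistance in series:
  R'_aluminium = ln(0.0337/0.0302)/(2πk) = 0.1097/(2π·197) = 8.859×10^-5 m·K/W
  R'_fibreglass batt = ln(0.0591/0.0337)/(2πk) = 0.5617/(2π·0.0445) = 2.009 m·K/W
  R'_expanded polystyrene = ln(0.0865/0.0591)/(2πk) = 0.3809/(2π·0.0343) = 1.767 m·K/W
ΣR = 8.859×10^-5 + 2.009 + 1.767 = 3.776 m·K/W
Q' = ΔT/ΣR = (277.34 K − 292.4 K)/3.776 = -3.99 W/m
(Negative Q' ⇒ heat flows inward; heat gain = 3.99 W/m.)

Q' = 3.99 W/m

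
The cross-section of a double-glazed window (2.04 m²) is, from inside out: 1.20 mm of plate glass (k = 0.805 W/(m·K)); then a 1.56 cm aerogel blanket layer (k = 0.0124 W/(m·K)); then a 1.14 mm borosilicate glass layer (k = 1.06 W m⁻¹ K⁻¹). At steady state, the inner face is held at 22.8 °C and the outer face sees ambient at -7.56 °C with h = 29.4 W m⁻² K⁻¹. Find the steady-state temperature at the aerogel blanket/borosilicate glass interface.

T = -6.74 °C

Resistance network (inner→outer):
  R_plate glass = L/(kA) = 0.00120/(0.805·2.04) = 7.307×10^-4 K/W
  R_aerogel blanket = L/(kA) = 0.0156/(0.0124·2.04) = 0.6167 K/W
  R_borosilicate glass = L/(kA) = 0.00114/(1.06·2.04) = 5.272×10^-4 K/W
  R_conv,out = 1/(hA) = 1/(29.4·2.04) = 0.01667 K/W
ΣR = 7.307×10^-4 + 0.6167 + 5.272×10^-4 + 0.01667 = 0.6346 K/W
Q = ΔT/ΣR = (22.8 °C − -7.56 °C)/0.6346 = 47.84 W
From the inner boundary to the aerogel blanket/borosilicate glass interface, ΣR_partial = 0.6174 K/W.
T_interface = T_in − Q·ΣR_partial = 22.8 °C − (47.84)(0.6174) = -6.74 °C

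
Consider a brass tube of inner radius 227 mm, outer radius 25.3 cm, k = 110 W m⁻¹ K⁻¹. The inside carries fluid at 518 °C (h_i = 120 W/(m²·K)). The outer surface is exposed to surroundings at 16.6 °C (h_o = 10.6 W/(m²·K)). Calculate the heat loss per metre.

Series thermal resistances, inner to outer:
  R'_conv,in = 1/(2πr h) = 1/(2π·0.227·120) = 0.005843 m·K/W
  R'_brass = ln(0.253/0.227)/(2πk) = 0.1084/(2π·110) = 1.569×10^-4 m·K/W
  R'_conv,out = 1/(2πr h) = 1/(2π·0.253·10.6) = 0.05935 m·K/W
ΣR = 0.005843 + 1.569×10^-4 + 0.05935 = 0.06535 m·K/W
Q' = ΔT/ΣR = (518 °C − 16.6 °C)/0.06535 = 7670 W/m

Q' = 7.67 kW/m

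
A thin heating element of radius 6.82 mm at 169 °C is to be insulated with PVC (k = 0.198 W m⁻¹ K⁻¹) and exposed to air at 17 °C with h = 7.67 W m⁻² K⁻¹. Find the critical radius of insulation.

r_cr = 2.58 cm

For a cylinder, r_cr = k_ins/h = 0.198/7.67 = 0.0258 m = 2.58 cm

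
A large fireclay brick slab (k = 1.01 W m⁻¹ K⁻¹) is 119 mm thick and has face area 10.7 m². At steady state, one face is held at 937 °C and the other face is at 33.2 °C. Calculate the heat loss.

Q = kA·ΔT/L = 1.01 × 10.7 × |937 °C − 33.2 °C| / 0.119 = 82100 W

Q = 82.1 kW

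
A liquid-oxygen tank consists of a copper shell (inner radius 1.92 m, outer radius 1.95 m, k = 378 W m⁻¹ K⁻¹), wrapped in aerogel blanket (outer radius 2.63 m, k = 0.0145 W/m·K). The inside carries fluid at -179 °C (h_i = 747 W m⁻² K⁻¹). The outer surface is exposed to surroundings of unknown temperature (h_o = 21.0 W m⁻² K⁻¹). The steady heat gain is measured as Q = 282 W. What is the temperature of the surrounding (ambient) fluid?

T_out = 26.4 °C

Series resistances:
  R_conv,in = 1/(4πr²h) = 1/(4π·1.92²·747) = 2.890×10^-5 K/W
  R_copper = (1/1.92 − 1/1.95)/(4πk) = 0.008013/(4π·378) = 1.687×10^-6 K/W
  R_aerogel blanket = (1/1.95 − 1/2.63)/(4πk) = 0.1326/(4π·0.0145) = 0.7277 K/W
  R_conv,out = 1/(4πr²h) = 1/(4π·2.63²·21.0) = 5.478×10^-4 K/W
ΣR = 0.7283 K/W
ΔT = Q·ΣR = 282 × 0.7283 = 205.4 K
Heat flows inward, so T_out = T_in + ΔT = -179 + 205.4 = 26.4 °C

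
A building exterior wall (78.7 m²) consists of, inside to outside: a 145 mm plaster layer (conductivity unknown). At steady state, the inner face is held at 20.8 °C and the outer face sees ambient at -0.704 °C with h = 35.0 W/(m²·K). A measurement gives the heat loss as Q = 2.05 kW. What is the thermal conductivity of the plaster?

ΣR = ΔT/Q = |20.8 − -0.704|/2050 = 0.01049 K/W
Known resistances:
  R_conv,out = 1/(hA) = 1/(35.0·78.7) = 3.630×10^-4 K/W
R_plaster = ΣR − ΣR_known = 0.01049 − 3.630×10^-4 = 0.01013 K/W
L/(kA) = 0.01013 ⇒ k = 0.145/(0.01013·78.7) = 0.182 W/m·K

k = 0.182 W/m·K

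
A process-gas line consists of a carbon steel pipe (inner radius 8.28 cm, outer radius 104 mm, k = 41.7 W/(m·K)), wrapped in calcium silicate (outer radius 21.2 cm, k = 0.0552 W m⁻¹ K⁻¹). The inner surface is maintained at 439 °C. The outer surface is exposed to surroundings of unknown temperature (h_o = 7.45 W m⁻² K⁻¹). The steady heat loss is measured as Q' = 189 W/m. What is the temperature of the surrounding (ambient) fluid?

T_out = 31.7 °C

Sum the resistances:
  R'_carbon steel = ln(0.104/0.0828)/(2πk) = 0.2280/(2π·41.7) = 8.701×10^-4 m·K/W
  R'_calcium silicate = ln(0.212/0.104)/(2πk) = 0.7122/(2π·0.0552) = 2.053 m·K/W
  R'_conv,out = 1/(2πr h) = 1/(2π·0.212·7.45) = 0.1008 m·K/W
ΣR = 2.155 m·K/W
ΔT = Q'·ΣR = 189 × 2.155 = 407.3 K
Heat flows outward, so T_out = T_in − ΔT = 439 − 407.3 = 31.7 °C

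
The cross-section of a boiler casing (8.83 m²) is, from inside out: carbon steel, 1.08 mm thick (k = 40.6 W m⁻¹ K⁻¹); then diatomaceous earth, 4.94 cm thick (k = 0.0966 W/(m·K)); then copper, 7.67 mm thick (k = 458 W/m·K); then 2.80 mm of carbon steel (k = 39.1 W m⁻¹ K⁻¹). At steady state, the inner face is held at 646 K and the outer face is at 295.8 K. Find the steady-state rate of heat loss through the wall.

Treat each layer as a resistance in series:
  R_carbon steel = L/(kA) = 0.00108/(40.6·8.83) = 3.013×10^-6 K/W
  R_diatomaceous earth = L/(kA) = 0.0494/(0.0966·8.83) = 0.05791 K/W
  R_copper = L/(kA) = 0.00767/(458·8.83) = 1.897×10^-6 K/W
  R_carbon steel = L/(kA) = 0.00280/(39.1·8.83) = 8.110×10^-6 K/W
ΣR = 3.013×10^-6 + 0.05791 + 1.897×10^-6 + 8.110×10^-6 = 0.05792 K/W
Q = ΔT/ΣR = (646 K − 295.8 K)/0.05792 = 6050 W

Q = 6.05 kW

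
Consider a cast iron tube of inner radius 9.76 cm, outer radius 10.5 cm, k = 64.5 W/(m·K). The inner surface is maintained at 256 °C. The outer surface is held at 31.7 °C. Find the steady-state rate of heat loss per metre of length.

Q' = 1240 kW/m

Q' = 2πk·ΔT/ln(r₂/r₁) = 2π × 64.5 × 224.3 / ln(0.105/0.0976) = 1.24×10^6 W/m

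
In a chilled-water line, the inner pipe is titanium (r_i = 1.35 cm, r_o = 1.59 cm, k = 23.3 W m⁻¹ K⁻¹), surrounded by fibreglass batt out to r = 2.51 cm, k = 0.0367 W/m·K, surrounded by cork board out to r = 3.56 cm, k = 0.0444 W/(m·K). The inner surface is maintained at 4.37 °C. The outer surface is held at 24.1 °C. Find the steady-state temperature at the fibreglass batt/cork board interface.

T = 16.5 °C

Treat each layer as a resistance in series:
  R'_titanium = ln(0.0159/0.0135)/(2πk) = 0.1636/(2π·23.3) = 0.001118 m·K/W
  R'_fibreglass batt = ln(0.0251/0.0159)/(2πk) = 0.4565/(2π·0.0367) = 1.980 m·K/W
  R'_cork board = ln(0.0356/0.0251)/(2πk) = 0.3495/(2π·0.0444) = 1.253 m·K/W
ΣR = 0.001118 + 1.980 + 1.253 = 3.234 m·K/W
Q' = ΔT/ΣR = (4.37 °C − 24.1 °C)/3.234 = -6.101 W/m
From the inner boundary to the fibreglass batt/cork board interface, ΣR_partial = 1.981 m·K/W.
T_interface = T_in − Q'·ΣR_partial = 4.37 °C − (-6.101)(1.981) = 16.5 °C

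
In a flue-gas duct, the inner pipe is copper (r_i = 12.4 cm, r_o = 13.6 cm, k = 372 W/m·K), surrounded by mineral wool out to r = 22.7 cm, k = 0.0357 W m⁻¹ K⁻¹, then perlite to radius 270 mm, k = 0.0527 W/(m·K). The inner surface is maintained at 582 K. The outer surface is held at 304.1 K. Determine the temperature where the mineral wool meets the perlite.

Resistance network (inner→outer):
  R'_copper = ln(0.136/0.124)/(2πk) = 0.09237/(2π·372) = 3.952×10^-5 m·K/W
  R'_mineral wool = ln(0.227/0.136)/(2πk) = 0.5123/(2π·0.0357) = 2.284 m·K/W
  R'_perlite = ln(0.270/0.227)/(2πk) = 0.1735/(2π·0.0527) = 0.5239 m·K/W
ΣR = 3.952×10^-5 + 2.284 + 0.5239 = 2.808 m·K/W
Q' = ΔT/ΣR = (582 K − 304.1 K)/2.808 = 98.97 W/m
From the inner boundary to the mineral wool/perlite interface, ΣR_partial = 2.284 m·K/W.
T_interface = T_in − Q'·ΣR_partial = 582 K − (98.97)(2.284) = 356.0 K

T = 356.0 K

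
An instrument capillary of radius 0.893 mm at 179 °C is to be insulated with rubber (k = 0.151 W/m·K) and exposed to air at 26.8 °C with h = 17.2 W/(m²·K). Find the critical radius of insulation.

r_cr = 0.878 cm

For a cylinder, r_cr = k_ins/h = 0.151/17.2 = 0.00878 m = 0.878 cm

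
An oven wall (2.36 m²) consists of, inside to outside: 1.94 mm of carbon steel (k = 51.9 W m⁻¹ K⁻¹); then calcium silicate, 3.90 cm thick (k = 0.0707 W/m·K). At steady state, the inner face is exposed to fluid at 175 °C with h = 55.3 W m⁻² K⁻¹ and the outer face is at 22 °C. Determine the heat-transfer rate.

Q = 634 W

Treat each layer as a resistance in series:
  R_conv,in = 1/(hA) = 1/(55.3·2.36) = 0.007662 K/W
  R_carbon steel = L/(kA) = 0.00194/(51.9·2.36) = 1.584×10^-5 K/W
  R_calcium silicate = L/(kA) = 0.0390/(0.0707·2.36) = 0.2337 K/W
ΣR = 0.007662 + 1.584×10^-5 + 0.2337 = 0.2414 K/W
Q = ΔT/ΣR = (175 °C − 22 °C)/0.2414 = 634 W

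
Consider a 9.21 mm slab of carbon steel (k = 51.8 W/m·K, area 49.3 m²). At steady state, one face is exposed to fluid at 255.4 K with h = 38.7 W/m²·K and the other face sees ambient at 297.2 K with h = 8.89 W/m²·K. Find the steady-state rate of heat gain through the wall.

Q = 14900 W

Resistance network (inner→outer):
  R_conv,in = 1/(hA) = 1/(38.7·49.3) = 5.241×10^-4 K/W
  R_carbon steel = L/(kA) = 0.00921/(51.8·49.3) = 3.606×10^-6 K/W
  R_conv,out = 1/(hA) = 1/(8.89·49.3) = 0.002282 K/W
ΣR = 5.241×10^-4 + 3.606×10^-6 + 0.002282 = 0.002810 K/W
Q = ΔT/ΣR = (255.4 K − 297.2 K)/0.002810 = -14900 W
(Negative Q ⇒ heat flows inward; heat gain = 14900 W.)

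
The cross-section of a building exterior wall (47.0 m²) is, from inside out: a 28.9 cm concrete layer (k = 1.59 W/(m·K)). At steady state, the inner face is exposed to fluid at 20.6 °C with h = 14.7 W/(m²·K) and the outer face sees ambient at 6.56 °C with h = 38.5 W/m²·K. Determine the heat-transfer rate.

Q = 2.39 kW

Resistance network (inner→outer):
  R_conv,in = 1/(hA) = 1/(14.7·47.0) = 0.001447 K/W
  R_concrete = L/(kA) = 0.289/(1.59·47.0) = 0.003867 K/W
  R_conv,out = 1/(hA) = 1/(38.5·47.0) = 5.526×10^-4 K/W
ΣR = 0.001447 + 0.003867 + 5.526×10^-4 = 0.005867 K/W
Q = ΔT/ΣR = (20.6 °C − 6.56 °C)/0.005867 = 2390 W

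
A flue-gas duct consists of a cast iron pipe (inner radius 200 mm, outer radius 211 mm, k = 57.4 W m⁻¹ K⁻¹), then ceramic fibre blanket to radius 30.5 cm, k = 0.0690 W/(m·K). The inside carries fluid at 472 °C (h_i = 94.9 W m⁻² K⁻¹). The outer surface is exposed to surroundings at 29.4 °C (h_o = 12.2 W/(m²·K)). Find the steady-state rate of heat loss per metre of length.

Resistance network (inner→outer):
  R'_conv,in = 1/(2πr h) = 1/(2π·0.200·94.9) = 0.008385 m·K/W
  R'_cast iron = ln(0.211/0.200)/(2πk) = 0.05354/(2π·57.4) = 1.485×10^-4 m·K/W
  R'_ceramic fibre blanket = ln(0.305/0.211)/(2πk) = 0.3685/(2π·0.0690) = 0.8499 m·K/W
  R'_conv,out = 1/(2πr h) = 1/(2π·0.305·12.2) = 0.04277 m·K/W
ΣR = 0.008385 + 1.485×10^-4 + 0.8499 + 0.04277 = 0.9012 m·K/W
Q' = ΔT/ΣR = (472 °C − 29.4 °C)/0.9012 = 491 W/m

Q' = 491 W/m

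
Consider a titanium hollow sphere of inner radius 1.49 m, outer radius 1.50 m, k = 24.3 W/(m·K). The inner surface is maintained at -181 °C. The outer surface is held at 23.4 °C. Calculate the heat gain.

Q = 4πk·ΔT/(1/r₁ − 1/r₂) = 4π × 24.3 × 204.4 / (1/1.49 − 1/1.50) = 1.40×10^7 W

Q = 14000 kW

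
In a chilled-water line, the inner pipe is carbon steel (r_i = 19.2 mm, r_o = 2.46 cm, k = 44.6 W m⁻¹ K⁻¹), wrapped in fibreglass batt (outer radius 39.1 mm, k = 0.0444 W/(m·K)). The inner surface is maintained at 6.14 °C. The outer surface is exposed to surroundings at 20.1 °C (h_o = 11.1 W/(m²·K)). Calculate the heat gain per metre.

Q' = 6.88 W/m

Resistance network (inner→outer):
  R'_carbon steel = ln(0.0246/0.0192)/(2πk) = 0.2478/(2π·44.6) = 8.844×10^-4 m·K/W
  R'_fibreglass batt = ln(0.0391/0.0246)/(2πk) = 0.4634/(2π·0.0444) = 1.661 m·K/W
  R'_conv,out = 1/(2πr h) = 1/(2π·0.0391·11.1) = 0.3667 m·K/W
ΣR = 8.844×10^-4 + 1.661 + 0.3667 = 2.029 m·K/W
Q' = ΔT/ΣR = (6.14 °C − 20.1 °C)/2.029 = -6.88 W/m
(Negative Q' ⇒ heat flows inward; heat gain = 6.88 W/m.)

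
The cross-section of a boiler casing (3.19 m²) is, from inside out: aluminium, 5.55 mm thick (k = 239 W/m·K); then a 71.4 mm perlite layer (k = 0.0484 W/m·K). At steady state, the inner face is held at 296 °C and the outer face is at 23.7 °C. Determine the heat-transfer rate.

Q = 589 W

Series thermal resistances, inner to outer:
  R_aluminium = L/(kA) = 0.00555/(239·3.19) = 7.280×10^-6 K/W
  R_perlite = L/(kA) = 0.0714/(0.0484·3.19) = 0.4624 K/W
ΣR = 7.280×10^-6 + 0.4624 = 0.4624 K/W
Q = ΔT/ΣR = (296 °C − 23.7 °C)/0.4624 = 589 W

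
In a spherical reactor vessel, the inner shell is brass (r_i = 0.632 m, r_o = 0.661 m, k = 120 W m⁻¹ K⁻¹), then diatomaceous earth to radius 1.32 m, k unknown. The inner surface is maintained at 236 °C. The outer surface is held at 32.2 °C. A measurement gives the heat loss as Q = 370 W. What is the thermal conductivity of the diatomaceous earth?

k = 0.109 W/m·K

ΣR = ΔT/Q = |236 − 32.2|/370 = 0.5508 K/W
Known resistances:
  R_brass = (1/0.632 − 1/0.661)/(4πk) = 0.06942/(4π·120) = 4.604×10^-5 K/W
R_diatomaceous earth = ΣR − ΣR_known = 0.5508 − 4.604×10^-5 = 0.5508 K/W
(1/r₁−1/r₂)/(4πk) = 0.5508 ⇒ k = 0.7553/(4π·0.5508) = 0.109 W/m·K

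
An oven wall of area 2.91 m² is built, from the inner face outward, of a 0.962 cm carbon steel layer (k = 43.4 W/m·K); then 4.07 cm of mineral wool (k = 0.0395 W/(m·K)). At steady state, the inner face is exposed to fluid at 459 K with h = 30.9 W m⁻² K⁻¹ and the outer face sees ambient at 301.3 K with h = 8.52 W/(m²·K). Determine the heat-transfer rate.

Resistance network (inner→outer):
  R_conv,in = 1/(hA) = 1/(30.9·2.91) = 0.01112 K/W
  R_carbon steel = L/(kA) = 0.00962/(43.4·2.91) = 7.617×10^-5 K/W
  R_mineral wool = L/(kA) = 0.0407/(0.0395·2.91) = 0.3541 K/W
  R_conv,out = 1/(hA) = 1/(8.52·2.91) = 0.04033 K/W
ΣR = 0.01112 + 7.617×10^-5 + 0.3541 + 0.04033 = 0.4056 K/W
Q = ΔT/ΣR = (459 K − 301.3 K)/0.4056 = 389 W

Q = 389 W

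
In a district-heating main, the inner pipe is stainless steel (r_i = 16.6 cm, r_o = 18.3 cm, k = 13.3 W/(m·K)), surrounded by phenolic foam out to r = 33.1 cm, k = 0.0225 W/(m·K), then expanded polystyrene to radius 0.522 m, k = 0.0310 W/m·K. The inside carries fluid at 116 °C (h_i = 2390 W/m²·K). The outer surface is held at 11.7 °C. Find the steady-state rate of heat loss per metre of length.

Treat each layer as a resistance in series:
  R'_conv,in = 1/(2πr h) = 1/(2π·0.166·2390) = 4.012×10^-4 m·K/W
  R'_stainless steel = ln(0.183/0.166)/(2πk) = 0.09750/(2π·13.3) = 0.001167 m·K/W
  R'_phenolic foam = ln(0.331/0.183)/(2πk) = 0.5926/(2π·0.0225) = 4.192 m·K/W
  R'_expanded polystyrene = ln(0.522/0.331)/(2πk) = 0.4555/(2π·0.0310) = 2.339 m·K/W
ΣR = 4.012×10^-4 + 0.001167 + 4.192 + 2.339 = 6.533 m·K/W
Q' = ΔT/ΣR = (116 °C − 11.7 °C)/6.533 = 16.0 W/m

Q' = 16.0 W/m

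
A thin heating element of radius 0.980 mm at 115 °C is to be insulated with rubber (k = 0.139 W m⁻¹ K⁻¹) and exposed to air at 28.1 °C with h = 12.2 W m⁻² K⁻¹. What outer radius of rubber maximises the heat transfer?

r_cr = 1.14 cm

For a cylinder, r_cr = k_ins/h = 0.139/12.2 = 0.0114 m = 1.14 cm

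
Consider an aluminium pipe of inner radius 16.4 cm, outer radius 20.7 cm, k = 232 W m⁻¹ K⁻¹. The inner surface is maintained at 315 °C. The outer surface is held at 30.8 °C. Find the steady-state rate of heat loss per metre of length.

Q' = 2πk·ΔT/ln(r₂/r₁) = 2π × 232 × 284.2 / ln(0.207/0.164) = 1.78×10^6 W/m

Q' = 1780 kW/m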